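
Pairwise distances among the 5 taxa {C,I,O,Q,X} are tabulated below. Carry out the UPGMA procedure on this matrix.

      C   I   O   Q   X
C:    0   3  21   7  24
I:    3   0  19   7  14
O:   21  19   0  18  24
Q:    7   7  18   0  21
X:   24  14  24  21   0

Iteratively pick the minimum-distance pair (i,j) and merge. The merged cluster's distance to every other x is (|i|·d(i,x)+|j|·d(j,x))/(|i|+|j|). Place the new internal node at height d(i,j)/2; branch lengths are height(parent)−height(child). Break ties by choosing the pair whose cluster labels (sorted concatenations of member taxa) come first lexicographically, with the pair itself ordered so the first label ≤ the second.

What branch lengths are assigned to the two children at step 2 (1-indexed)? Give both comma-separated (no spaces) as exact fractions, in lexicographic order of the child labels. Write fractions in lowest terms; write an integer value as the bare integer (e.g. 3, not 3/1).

1. join C+I (d=3) ⇒ CI; edges |C|=3/2, |I|=3/2
  updated: d(CI,O)=20, d(CI,Q)=7, d(CI,X)=19
2. join CI+Q (d=7) ⇒ CIQ; edges |CI|=2, |Q|=7/2
  updated: d(CIQ,O)=58/3, d(CIQ,X)=59/3
3. join CIQ+O (d=58/3) ⇒ CIOQ; edges |CIQ|=37/6, |O|=29/3
  updated: d(CIOQ,X)=83/4
4. join CIOQ+X (d=83/4) ⇒ CIOQX; edges |CIOQ|=17/24, |X|=83/8
final tree: ((((C:3/2,I:3/2):2,Q:7/2):37/6,O:29/3):17/24,X:83/8)
total length: 425/12

2,7/2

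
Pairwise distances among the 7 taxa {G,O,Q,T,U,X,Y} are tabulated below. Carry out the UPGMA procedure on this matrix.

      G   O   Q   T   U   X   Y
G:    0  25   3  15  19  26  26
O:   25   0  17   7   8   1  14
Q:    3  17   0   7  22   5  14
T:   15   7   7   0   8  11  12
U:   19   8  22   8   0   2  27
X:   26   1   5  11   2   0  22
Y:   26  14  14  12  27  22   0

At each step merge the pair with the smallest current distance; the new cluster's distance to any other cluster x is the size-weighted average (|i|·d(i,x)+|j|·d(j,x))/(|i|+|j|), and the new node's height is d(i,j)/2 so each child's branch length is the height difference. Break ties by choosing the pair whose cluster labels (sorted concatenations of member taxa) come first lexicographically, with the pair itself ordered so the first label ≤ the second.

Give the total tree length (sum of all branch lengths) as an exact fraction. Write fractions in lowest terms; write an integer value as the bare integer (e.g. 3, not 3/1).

73/2

iteration 1: select O,X (d=1); attach at lengths (1/2, 1/2); label the merged cluster OX
  updated: d(G,OX)=51/2, d(OX,Q)=11, d(OX,T)=9, d(OX,U)=5, d(OX,Y)=18
iteration 2: select G,Q (d=3); attach at lengths (3/2, 3/2); label the merged cluster GQ
  updated: d(GQ,OX)=73/4, d(GQ,T)=11, d(GQ,U)=41/2, d(GQ,Y)=20
iteration 3: select OX,U (d=5); attach at lengths (2, 5/2); label the merged cluster OUX
  updated: d(GQ,OUX)=19, d(OUX,T)=26/3, d(OUX,Y)=21
iteration 4: select OUX,T (d=26/3); attach at lengths (11/6, 13/3); label the merged cluster OTUX
  updated: d(GQ,OTUX)=17, d(OTUX,Y)=75/4
iteration 5: select GQ,OTUX (d=17); attach at lengths (7, 25/6); label the merged cluster GOQTUX
  updated: d(GOQTUX,Y)=115/6
iteration 6: select GOQTUX,Y (d=115/6); attach at lengths (13/12, 115/12); label the merged cluster GOQTUXY
final tree: (((G:3/2,Q:3/2):7,(((O:1/2,X:1/2):2,U:5/2):11/6,T:13/3):25/6):13/12,Y:115/12)
total length: 73/2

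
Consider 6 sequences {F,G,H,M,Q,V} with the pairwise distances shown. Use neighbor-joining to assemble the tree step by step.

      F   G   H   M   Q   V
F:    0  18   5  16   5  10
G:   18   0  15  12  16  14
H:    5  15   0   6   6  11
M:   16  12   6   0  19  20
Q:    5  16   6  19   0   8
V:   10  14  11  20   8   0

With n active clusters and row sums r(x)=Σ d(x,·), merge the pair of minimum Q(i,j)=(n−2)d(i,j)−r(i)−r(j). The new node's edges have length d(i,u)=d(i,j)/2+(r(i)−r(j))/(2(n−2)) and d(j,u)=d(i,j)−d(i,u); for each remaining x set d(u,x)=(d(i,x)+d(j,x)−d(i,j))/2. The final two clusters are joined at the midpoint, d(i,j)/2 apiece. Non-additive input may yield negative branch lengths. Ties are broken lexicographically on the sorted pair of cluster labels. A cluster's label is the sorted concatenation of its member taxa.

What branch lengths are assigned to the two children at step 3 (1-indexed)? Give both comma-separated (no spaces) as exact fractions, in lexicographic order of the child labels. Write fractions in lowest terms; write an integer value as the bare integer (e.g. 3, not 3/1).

1. join G+M (d=12, Q=-100) ⇒ GM; edges |G|=25/4, |M|=23/4
  updated: d(F,GM)=11, d(GM,H)=9/2, d(GM,Q)=23/2, d(GM,V)=11
2. join GM+H (d=9/2, Q=-51) ⇒ GHM; edges |GM|=25/6, |H|=1/3
  updated: d(F,GHM)=23/4, d(GHM,Q)=13/2, d(GHM,V)=35/4
3. join F+GHM (d=23/4, Q=-121/4) ⇒ FGHM; edges |F|=45/16, |GHM|=47/16
  updated: d(FGHM,Q)=23/8, d(FGHM,V)=13/2
4. join FGHM+Q (d=23/8, Q=-139/8) ⇒ FGHMQ; edges |FGHM|=11/16, |Q|=35/16
  updated: d(FGHMQ,V)=93/16
5. join FGHMQ+V (d=93/16) ⇒ FGHMQV; edges |FGHMQ|=93/32, |V|=93/32
final tree: (((F:45/16,((G:25/4,M:23/4):25/6,H:1/3):47/16):11/16,Q:35/16):93/32,V:93/32)
total length: 495/16

45/16,47/16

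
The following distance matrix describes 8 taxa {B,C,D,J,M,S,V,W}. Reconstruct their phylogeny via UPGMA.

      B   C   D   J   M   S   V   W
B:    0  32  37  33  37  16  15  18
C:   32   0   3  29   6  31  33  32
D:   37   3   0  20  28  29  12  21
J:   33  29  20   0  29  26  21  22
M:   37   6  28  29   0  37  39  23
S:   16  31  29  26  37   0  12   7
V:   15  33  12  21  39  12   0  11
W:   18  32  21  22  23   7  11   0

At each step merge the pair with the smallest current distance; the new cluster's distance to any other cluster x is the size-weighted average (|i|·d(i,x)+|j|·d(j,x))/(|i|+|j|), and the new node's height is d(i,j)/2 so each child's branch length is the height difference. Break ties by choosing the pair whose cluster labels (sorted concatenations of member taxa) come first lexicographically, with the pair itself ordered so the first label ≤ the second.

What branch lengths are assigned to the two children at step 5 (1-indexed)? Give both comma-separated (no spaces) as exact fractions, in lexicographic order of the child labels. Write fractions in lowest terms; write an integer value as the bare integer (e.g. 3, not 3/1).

1. join C+D (d=3) ⇒ CD; edges |C|=3/2, |D|=3/2
  updated: d(B,CD)=69/2, d(CD,J)=49/2, d(CD,M)=17, d(CD,S)=30, d(CD,V)=45/2, d(CD,W)=53/2
2. join S+W (d=7) ⇒ SW; edges |S|=7/2, |W|=7/2
  updated: d(B,SW)=17, d(CD,SW)=113/4, d(J,SW)=24, d(M,SW)=30, d(SW,V)=23/2
3. join SW+V (d=23/2) ⇒ SVW; edges |SW|=9/4, |V|=23/4
  updated: d(B,SVW)=49/3, d(CD,SVW)=79/3, d(J,SVW)=23, d(M,SVW)=33
4. join B+SVW (d=49/3) ⇒ BSVW; edges |B|=49/6, |SVW|=29/12
  updated: d(BSVW,CD)=227/8, d(BSVW,J)=51/2, d(BSVW,M)=34
5. join CD+M (d=17) ⇒ CDM; edges |CD|=7, |M|=17/2
  updated: d(BSVW,CDM)=121/4, d(CDM,J)=26
6. join BSVW+J (d=51/2) ⇒ BJSVW; edges |BSVW|=55/12, |J|=51/4
  updated: d(BJSVW,CDM)=147/5
7. join BJSVW+CDM (d=147/5) ⇒ BCDJMSVW; edges |BJSVW|=39/20, |CDM|=31/5
final tree: (((B:49/6,((S:7/2,W:7/2):9/4,V:23/4):29/12):55/12,J:51/4):39/20,((C:3/2,D:3/2):7,M:17/2):31/5)
total length: 2087/30

7,17/2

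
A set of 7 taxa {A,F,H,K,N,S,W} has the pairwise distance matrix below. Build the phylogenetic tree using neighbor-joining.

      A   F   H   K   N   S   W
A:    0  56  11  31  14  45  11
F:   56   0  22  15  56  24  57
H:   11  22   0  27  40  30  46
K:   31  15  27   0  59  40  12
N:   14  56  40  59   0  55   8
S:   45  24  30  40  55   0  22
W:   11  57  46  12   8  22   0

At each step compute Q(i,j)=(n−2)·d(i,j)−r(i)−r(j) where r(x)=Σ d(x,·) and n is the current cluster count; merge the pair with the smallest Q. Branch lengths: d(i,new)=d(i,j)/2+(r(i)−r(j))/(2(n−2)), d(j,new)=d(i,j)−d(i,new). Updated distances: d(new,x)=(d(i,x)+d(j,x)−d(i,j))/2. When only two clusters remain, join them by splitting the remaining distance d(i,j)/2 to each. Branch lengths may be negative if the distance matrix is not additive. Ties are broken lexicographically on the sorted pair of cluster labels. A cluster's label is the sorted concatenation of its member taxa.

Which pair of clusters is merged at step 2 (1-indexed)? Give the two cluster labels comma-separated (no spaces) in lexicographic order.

A,NW

iteration 1: select N,W (d=8, Q=-348); attach at lengths (58/5, -18/5); label the merged cluster NW
  updated: d(A,NW)=17/2, d(F,NW)=105/2, d(H,NW)=39, d(K,NW)=63/2, d(NW,S)=69/2
iteration 2: select A,NW (d=17/2, Q=-567/2); attach at lengths (39/16, 97/16); label the merged cluster ANW
  updated: d(ANW,F)=50, d(ANW,H)=83/4, d(ANW,K)=27, d(ANW,S)=71/2
iteration 3: select F,K (d=15, Q=-175); attach at lengths (47/6, 43/6); label the merged cluster FK
  updated: d(ANW,FK)=31, d(FK,H)=17, d(FK,S)=49/2
iteration 4: select ANW,H (d=83/4, Q=-227/2); attach at lengths (61/4, 11/2); label the merged cluster AHNW
  updated: d(AHNW,FK)=109/8, d(AHNW,S)=179/8
iteration 5: select AHNW,FK (d=109/8, Q=-121/2); attach at lengths (23/4, 63/8); label the merged cluster AFHKNW
  updated: d(AFHKNW,S)=133/8
iteration 6: select AFHKNW,S (d=133/8); attach at lengths (133/16, 133/16); label the merged cluster AFHKNSW
final tree: ((((A:39/16,(N:58/5,W:-18/5):97/16):61/4,H:11/2):23/4,(F:47/6,K:43/6):63/8):133/16,S:133/16)
total length: 165/2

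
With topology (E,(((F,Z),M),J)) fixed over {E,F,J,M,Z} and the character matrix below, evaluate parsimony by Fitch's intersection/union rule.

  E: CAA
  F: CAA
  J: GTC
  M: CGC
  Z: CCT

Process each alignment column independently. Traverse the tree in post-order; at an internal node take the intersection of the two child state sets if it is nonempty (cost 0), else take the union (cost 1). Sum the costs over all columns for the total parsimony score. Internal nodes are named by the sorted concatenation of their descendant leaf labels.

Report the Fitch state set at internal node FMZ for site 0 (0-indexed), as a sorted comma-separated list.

C

[col 0] FZ: children F:{C}, Z:{C} ∩→ {C}; cost 0
[col 0] FMZ: children FZ:{C}, M:{C} ∩→ {C}; cost 0
[col 0] FJMZ: children FMZ:{C}, J:{G} ∪→ {C,G}; cost 1
[col 0] EFJMZ: children E:{C}, FJMZ:{C,G} ∩→ {C}; cost 0
[col 1] FZ: children F:{A}, Z:{C} ∪→ {A,C}; cost 1
[col 1] FMZ: children FZ:{A,C}, M:{G} ∪→ {A,C,G}; cost 1
[col 1] FJMZ: children FMZ:{A,C,G}, J:{T} ∪→ {A,C,G,T}; cost 1
[col 1] EFJMZ: children E:{A}, FJMZ:{A,C,G,T} ∩→ {A}; cost 0
[col 2] FZ: children F:{A}, Z:{T} ∪→ {A,T}; cost 1
[col 2] FMZ: children FZ:{A,T}, M:{C} ∪→ {A,C,T}; cost 1
[col 2] FJMZ: children FMZ:{A,C,T}, J:{C} ∩→ {C}; cost 0
[col 2] EFJMZ: children E:{A}, FJMZ:{C} ∪→ {A,C}; cost 1
per-site changes: [1, 3, 3]; total = 7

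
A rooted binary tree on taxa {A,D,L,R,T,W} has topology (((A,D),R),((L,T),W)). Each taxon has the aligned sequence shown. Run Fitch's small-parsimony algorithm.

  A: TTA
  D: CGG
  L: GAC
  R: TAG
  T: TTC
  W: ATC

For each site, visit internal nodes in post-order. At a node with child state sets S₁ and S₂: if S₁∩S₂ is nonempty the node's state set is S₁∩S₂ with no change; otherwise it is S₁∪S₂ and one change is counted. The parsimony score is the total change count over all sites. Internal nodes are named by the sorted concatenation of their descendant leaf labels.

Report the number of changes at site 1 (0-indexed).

AD@0: {T} ∪ {C} = {C,T} (union, +1)
ADR@0: {C,T} ∩ {T} = {T} (intersection, +0)
LT@0: {G} ∪ {T} = {G,T} (union, +1)
LTW@0: {G,T} ∪ {A} = {A,G,T} (union, +1)
ADLRTW@0: {T} ∩ {A,G,T} = {T} (intersection, +0)
AD@1: {T} ∪ {G} = {G,T} (union, +1)
ADR@1: {G,T} ∪ {A} = {A,G,T} (union, +1)
LT@1: {A} ∪ {T} = {A,T} (union, +1)
LTW@1: {A,T} ∩ {T} = {T} (intersection, +0)
ADLRTW@1: {A,G,T} ∩ {T} = {T} (intersection, +0)
AD@2: {A} ∪ {G} = {A,G} (union, +1)
ADR@2: {A,G} ∩ {G} = {G} (intersection, +0)
LT@2: {C} ∩ {C} = {C} (intersection, +0)
LTW@2: {C} ∩ {C} = {C} (intersection, +0)
ADLRTW@2: {G} ∪ {C} = {C,G} (union, +1)
per-site changes: [3, 3, 2]; total = 8

3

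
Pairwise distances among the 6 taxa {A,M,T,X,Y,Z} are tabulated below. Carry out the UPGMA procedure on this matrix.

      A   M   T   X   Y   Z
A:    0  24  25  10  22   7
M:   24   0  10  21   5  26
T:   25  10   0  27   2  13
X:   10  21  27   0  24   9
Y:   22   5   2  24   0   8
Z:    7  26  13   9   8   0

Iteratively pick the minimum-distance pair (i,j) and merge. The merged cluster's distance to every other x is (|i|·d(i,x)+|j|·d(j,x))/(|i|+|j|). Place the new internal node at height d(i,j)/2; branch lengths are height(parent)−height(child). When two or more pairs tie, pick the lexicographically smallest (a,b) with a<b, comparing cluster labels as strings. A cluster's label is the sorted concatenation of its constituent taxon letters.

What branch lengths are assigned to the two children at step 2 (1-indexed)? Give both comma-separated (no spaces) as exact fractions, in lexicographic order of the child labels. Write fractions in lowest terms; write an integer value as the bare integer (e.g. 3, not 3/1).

7/2,7/2

step 1: merge (T,Y) at d=2; branch lengths T→1, Y→1; new cluster TY
  updated: d(A,TY)=47/2, d(M,TY)=15/2, d(TY,X)=51/2, d(TY,Z)=21/2
step 2: merge (A,Z) at d=7; branch lengths A→7/2, Z→7/2; new cluster AZ
  updated: d(AZ,M)=25, d(AZ,TY)=17, d(AZ,X)=19/2
step 3: merge (M,TY) at d=15/2; branch lengths M→15/4, TY→11/4; new cluster MTY
  updated: d(AZ,MTY)=59/3, d(MTY,X)=24
step 4: merge (AZ,X) at d=19/2; branch lengths AZ→5/4, X→19/4; new cluster AXZ
  updated: d(AXZ,MTY)=190/9
step 5: merge (AXZ,MTY) at d=190/9; branch lengths AXZ→209/36, MTY→245/36; new cluster AMTXYZ
final tree: (((A:7/2,Z:7/2):5/4,X:19/4):209/36,(M:15/4,(T:1,Y:1):11/4):245/36)
total length: 307/9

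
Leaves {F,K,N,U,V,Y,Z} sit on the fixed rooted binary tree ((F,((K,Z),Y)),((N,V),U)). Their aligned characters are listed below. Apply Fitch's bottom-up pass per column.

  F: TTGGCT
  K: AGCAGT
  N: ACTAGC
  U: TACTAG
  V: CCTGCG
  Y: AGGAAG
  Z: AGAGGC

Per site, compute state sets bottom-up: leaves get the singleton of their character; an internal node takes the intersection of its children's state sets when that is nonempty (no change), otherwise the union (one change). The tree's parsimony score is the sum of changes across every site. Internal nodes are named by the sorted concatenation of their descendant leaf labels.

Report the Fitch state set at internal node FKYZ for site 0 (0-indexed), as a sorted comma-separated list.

site 0, node KZ: K={A} ∩ Z={A} → {A} (+0)
site 0, node KYZ: KZ={A} ∩ Y={A} → {A} (+0)
site 0, node FKYZ: F={T} ∪ KYZ={A} → {A,T} (+1)
site 0, node NV: N={A} ∪ V={C} → {A,C} (+1)
site 0, node NUV: NV={A,C} ∪ U={T} → {A,C,T} (+1)
site 0, node FKNUVYZ: FKYZ={A,T} ∩ NUV={A,C,T} → {A,T} (+0)
site 1, node KZ: K={G} ∩ Z={G} → {G} (+0)
site 1, node KYZ: KZ={G} ∩ Y={G} → {G} (+0)
site 1, node FKYZ: F={T} ∪ KYZ={G} → {G,T} (+1)
site 1, node NV: N={C} ∩ V={C} → {C} (+0)
site 1, node NUV: NV={C} ∪ U={A} → {A,C} (+1)
site 1, node FKNUVYZ: FKYZ={G,T} ∪ NUV={A,C} → {A,C,G,T} (+1)
site 2, node KZ: K={C} ∪ Z={A} → {A,C} (+1)
site 2, node KYZ: KZ={A,C} ∪ Y={G} → {A,C,G} (+1)
site 2, node FKYZ: F={G} ∩ KYZ={A,C,G} → {G} (+0)
site 2, node NV: N={T} ∩ V={T} → {T} (+0)
site 2, node NUV: NV={T} ∪ U={C} → {C,T} (+1)
site 2, node FKNUVYZ: FKYZ={G} ∪ NUV={C,T} → {C,G,T} (+1)
site 3, node KZ: K={A} ∪ Z={G} → {A,G} (+1)
site 3, node KYZ: KZ={A,G} ∩ Y={A} → {A} (+0)
site 3, node FKYZ: F={G} ∪ KYZ={A} → {A,G} (+1)
site 3, node NV: N={A} ∪ V={G} → {A,G} (+1)
site 3, node NUV: NV={A,G} ∪ U={T} → {A,G,T} (+1)
site 3, node FKNUVYZ: FKYZ={A,G} ∩ NUV={A,G,T} → {A,G} (+0)
site 4, node KZ: K={G} ∩ Z={G} → {G} (+0)
site 4, node KYZ: KZ={G} ∪ Y={A} → {A,G} (+1)
site 4, node FKYZ: F={C} ∪ KYZ={A,G} → {A,C,G} (+1)
site 4, node NV: N={G} ∪ V={C} → {C,G} (+1)
site 4, node NUV: NV={C,G} ∪ U={A} → {A,C,G} (+1)
site 4, node FKNUVYZ: FKYZ={A,C,G} ∩ NUV={A,C,G} → {A,C,G} (+0)
site 5, node KZ: K={T} ∪ Z={C} → {C,T} (+1)
site 5, node KYZ: KZ={C,T} ∪ Y={G} → {C,G,T} (+1)
site 5, node FKYZ: F={T} ∩ KYZ={C,G,T} → {T} (+0)
site 5, node NV: N={C} ∪ V={G} → {C,G} (+1)
site 5, node NUV: NV={C,G} ∩ U={G} → {G} (+0)
site 5, node FKNUVYZ: FKYZ={T} ∪ NUV={G} → {G,T} (+1)
per-site changes: [3, 3, 4, 4, 4, 4]; total = 22

A,T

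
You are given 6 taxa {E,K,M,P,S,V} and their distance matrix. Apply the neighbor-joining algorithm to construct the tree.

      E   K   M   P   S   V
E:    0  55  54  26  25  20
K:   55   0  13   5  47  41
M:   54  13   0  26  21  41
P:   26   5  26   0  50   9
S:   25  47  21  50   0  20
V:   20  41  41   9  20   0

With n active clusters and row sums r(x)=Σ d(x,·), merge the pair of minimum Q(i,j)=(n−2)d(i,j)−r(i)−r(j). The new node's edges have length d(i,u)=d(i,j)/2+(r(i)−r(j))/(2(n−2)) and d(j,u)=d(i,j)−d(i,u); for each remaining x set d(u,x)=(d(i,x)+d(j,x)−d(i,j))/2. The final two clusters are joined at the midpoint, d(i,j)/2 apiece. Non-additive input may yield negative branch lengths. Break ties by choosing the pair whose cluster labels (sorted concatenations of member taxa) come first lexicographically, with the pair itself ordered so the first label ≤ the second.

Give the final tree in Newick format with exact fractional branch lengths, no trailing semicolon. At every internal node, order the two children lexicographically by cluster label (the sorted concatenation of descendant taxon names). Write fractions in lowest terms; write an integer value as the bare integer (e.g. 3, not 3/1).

1. join K+M (d=13, Q=-264) ⇒ KM; edges |K|=29/4, |M|=23/4
  updated: d(E,KM)=48, d(KM,P)=9, d(KM,S)=55/2, d(KM,V)=69/2
2. join KM+P (d=9, Q=-186) ⇒ KMP; edges |KM|=26/3, |P|=1/3
  updated: d(E,KMP)=65/2, d(KMP,S)=137/4, d(KMP,V)=69/4
3. join E+S (d=25, Q=-427/4) ⇒ ES; edges |E|=193/16, |S|=207/16
  updated: d(ES,KMP)=167/8, d(ES,V)=15/2
4. join ES+KMP (d=167/8, Q=-365/8) ⇒ EKMPS; edges |ES|=89/16, |KMP|=245/16
  updated: d(EKMPS,V)=31/16
5. join EKMPS+V (d=31/16) ⇒ EKMPSV; edges |EKMPS|=31/32, |V|=31/32
final tree: (((E:193/16,S:207/16):89/16,((K:29/4,M:23/4):26/3,P:1/3):245/16):31/32,V:31/32)
total length: 1117/16

(((E:193/16,S:207/16):89/16,((K:29/4,M:23/4):26/3,P:1/3):245/16):31/32,V:31/32)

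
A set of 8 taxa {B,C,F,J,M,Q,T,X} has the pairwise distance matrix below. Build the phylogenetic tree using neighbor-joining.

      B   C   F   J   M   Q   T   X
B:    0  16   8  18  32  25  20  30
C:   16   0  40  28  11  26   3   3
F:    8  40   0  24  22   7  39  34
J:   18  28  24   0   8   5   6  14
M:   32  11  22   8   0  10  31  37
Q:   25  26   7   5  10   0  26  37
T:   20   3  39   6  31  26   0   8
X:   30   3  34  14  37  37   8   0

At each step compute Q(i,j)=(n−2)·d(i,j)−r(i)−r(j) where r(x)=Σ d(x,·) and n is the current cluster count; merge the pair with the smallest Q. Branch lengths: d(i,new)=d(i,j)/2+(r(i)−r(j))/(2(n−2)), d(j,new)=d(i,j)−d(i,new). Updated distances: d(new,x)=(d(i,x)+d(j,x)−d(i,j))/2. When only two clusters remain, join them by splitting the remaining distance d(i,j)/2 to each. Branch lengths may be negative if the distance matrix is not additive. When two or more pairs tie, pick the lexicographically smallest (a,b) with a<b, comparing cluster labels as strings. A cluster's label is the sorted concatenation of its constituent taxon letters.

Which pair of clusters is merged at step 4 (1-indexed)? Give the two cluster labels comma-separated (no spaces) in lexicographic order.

CTX,J

step 1: merge (B,F) at d=8, Q=-275; branch lengths B→23/12, F→73/12; new cluster BF
  updated: d(BF,C)=24, d(BF,J)=17, d(BF,M)=23, d(BF,Q)=12, d(BF,T)=51/2, d(BF,X)=28
step 2: merge (C,X) at d=3, Q=-207; branch lengths C→-17/10, X→47/10; new cluster CX
  updated: d(BF,CX)=49/2, d(CX,J)=39/2, d(CX,M)=45/2, d(CX,Q)=30, d(CX,T)=4
step 3: merge (CX,T) at d=4, Q=-177; branch lengths CX→3, T→1; new cluster CTX
  updated: d(BF,CTX)=23, d(CTX,J)=43/4, d(CTX,M)=99/4, d(CTX,Q)=26
step 4: merge (CTX,J) at d=43/4, Q=-93; branch lengths CTX→38/3, J→-23/12; new cluster CJTX
  updated: d(BF,CJTX)=117/8, d(CJTX,M)=11, d(CJTX,Q)=81/8
step 5: merge (BF,Q) at d=12, Q=-231/4; branch lengths BF→83/8, Q→13/8; new cluster BFQ
  updated: d(BFQ,CJTX)=51/8, d(BFQ,M)=21/2
step 6: merge (BFQ,CJTX) at d=51/8, Q=-223/8; branch lengths BFQ→47/16, CJTX→55/16; new cluster BCFJQTX
  updated: d(BCFJQTX,M)=121/16
step 7: merge (BCFJQTX,M) at d=121/16; branch lengths BCFJQTX→121/32, M→121/32; new cluster BCFJMQTX
final tree: ((((B:23/12,F:73/12):83/8,Q:13/8):47/16,(((C:-17/10,X:47/10):3,T:1):38/3,J:-23/12):55/16):121/32,M:121/32)
total length: 827/16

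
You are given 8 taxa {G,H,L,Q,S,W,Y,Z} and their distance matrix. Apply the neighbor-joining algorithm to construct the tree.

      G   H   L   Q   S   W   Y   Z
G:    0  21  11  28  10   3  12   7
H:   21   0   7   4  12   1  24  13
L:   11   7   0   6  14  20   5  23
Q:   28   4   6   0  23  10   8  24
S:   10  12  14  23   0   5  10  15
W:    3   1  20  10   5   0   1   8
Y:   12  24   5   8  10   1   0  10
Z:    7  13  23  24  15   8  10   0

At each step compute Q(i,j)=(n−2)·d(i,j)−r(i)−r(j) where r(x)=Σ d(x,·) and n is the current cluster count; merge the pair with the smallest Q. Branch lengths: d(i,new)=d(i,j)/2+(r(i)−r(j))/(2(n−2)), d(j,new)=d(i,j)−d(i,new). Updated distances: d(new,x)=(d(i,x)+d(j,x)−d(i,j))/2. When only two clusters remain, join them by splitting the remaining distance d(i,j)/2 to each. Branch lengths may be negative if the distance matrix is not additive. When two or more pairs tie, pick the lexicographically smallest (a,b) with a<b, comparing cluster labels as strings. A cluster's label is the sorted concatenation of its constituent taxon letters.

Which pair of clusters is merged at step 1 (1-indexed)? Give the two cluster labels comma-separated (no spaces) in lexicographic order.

1. join H+Q (d=4, Q=-161) ⇒ HQ; edges |H|=1/4, |Q|=15/4
  updated: d(G,HQ)=45/2, d(HQ,L)=9/2, d(HQ,S)=31/2, d(HQ,W)=7/2, d(HQ,Y)=14, d(HQ,Z)=33/2
2. join HQ+L (d=9/2, Q=-263/2) ⇒ HLQ; edges |HQ|=43/20, |L|=47/20
  updated: d(G,HLQ)=29/2, d(HLQ,S)=25/2, d(HLQ,W)=19/2, d(HLQ,Y)=29/4, d(HLQ,Z)=35/2
3. join G+Z (d=7, Q=-76) ⇒ GZ; edges |G|=17/8, |Z|=39/8
  updated: d(GZ,HLQ)=25/2, d(GZ,S)=9, d(GZ,W)=2, d(GZ,Y)=15/2
4. join HLQ+Y (d=29/4, Q=-183/4) ⇒ HLQY; edges |HLQ|=151/24, |Y|=23/24
  updated: d(GZ,HLQY)=51/8, d(HLQY,S)=61/8, d(HLQY,W)=13/8
5. join GZ+W (d=2, Q=-22) ⇒ GWZ; edges |GZ|=51/16, |W|=-19/16
  updated: d(GWZ,HLQY)=3, d(GWZ,S)=6
6. join GWZ+HLQY (d=3, Q=-133/8) ⇒ GHLQWYZ; edges |GWZ|=11/16, |HLQY|=37/16
  updated: d(GHLQWYZ,S)=85/16
7. join GHLQWYZ+S (d=85/16) ⇒ GHLQSWYZ; edges |GHLQWYZ|=85/32, |S|=85/32
final tree: ((((G:17/8,Z:39/8):51/16,W:-19/16):11/16,(((H:1/4,Q:15/4):43/20,L:47/20):151/24,Y:23/24):37/16):85/32,S:85/32)
total length: 529/16

H,Q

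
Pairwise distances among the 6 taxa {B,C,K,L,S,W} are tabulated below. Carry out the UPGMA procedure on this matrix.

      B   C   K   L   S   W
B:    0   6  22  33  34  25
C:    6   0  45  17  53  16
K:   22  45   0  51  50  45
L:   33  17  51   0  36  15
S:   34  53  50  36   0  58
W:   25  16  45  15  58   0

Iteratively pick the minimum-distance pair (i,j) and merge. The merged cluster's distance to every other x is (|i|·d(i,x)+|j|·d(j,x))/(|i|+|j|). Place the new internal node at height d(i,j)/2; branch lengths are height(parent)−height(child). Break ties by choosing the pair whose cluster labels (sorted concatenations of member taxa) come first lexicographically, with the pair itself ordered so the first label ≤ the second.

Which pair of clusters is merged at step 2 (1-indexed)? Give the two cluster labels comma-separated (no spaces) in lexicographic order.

L,W

1. join B+C (d=6) ⇒ BC; edges |B|=3, |C|=3
  updated: d(BC,K)=67/2, d(BC,L)=25, d(BC,S)=87/2, d(BC,W)=41/2
2. join L+W (d=15) ⇒ LW; edges |L|=15/2, |W|=15/2
  updated: d(BC,LW)=91/4, d(K,LW)=48, d(LW,S)=47
3. join BC+LW (d=91/4) ⇒ BCLW; edges |BC|=67/8, |LW|=31/8
  updated: d(BCLW,K)=163/4, d(BCLW,S)=181/4
4. join BCLW+K (d=163/4) ⇒ BCKLW; edges |BCLW|=9, |K|=163/8
  updated: d(BCKLW,S)=231/5
5. join BCKLW+S (d=231/5) ⇒ BCKLSW; edges |BCKLW|=109/40, |S|=231/10
final tree: ((((B:3,C:3):67/8,(L:15/2,W:15/2):31/8):9,K:163/8):109/40,S:231/10)
total length: 1769/20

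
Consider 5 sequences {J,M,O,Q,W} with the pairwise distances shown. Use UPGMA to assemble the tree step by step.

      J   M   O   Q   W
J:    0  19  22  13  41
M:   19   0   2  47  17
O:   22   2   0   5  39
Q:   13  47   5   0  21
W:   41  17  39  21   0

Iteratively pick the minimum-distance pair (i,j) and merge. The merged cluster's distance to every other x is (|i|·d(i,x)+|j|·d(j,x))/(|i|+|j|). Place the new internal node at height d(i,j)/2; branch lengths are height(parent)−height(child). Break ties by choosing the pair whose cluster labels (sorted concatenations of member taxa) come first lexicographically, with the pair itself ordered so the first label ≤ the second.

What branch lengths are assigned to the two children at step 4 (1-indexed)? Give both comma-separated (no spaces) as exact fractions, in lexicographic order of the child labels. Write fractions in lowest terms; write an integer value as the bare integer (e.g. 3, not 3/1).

25/8,59/4

step 1: merge (M,O) at d=2; branch lengths M→1, O→1; new cluster MO
  updated: d(J,MO)=41/2, d(MO,Q)=26, d(MO,W)=28
step 2: merge (J,Q) at d=13; branch lengths J→13/2, Q→13/2; new cluster JQ
  updated: d(JQ,MO)=93/4, d(JQ,W)=31
step 3: merge (JQ,MO) at d=93/4; branch lengths JQ→41/8, MO→85/8; new cluster JMOQ
  updated: d(JMOQ,W)=59/2
step 4: merge (JMOQ,W) at d=59/2; branch lengths JMOQ→25/8, W→59/4; new cluster JMOQW
final tree: (((J:13/2,Q:13/2):41/8,(M:1,O:1):85/8):25/8,W:59/4)
total length: 389/8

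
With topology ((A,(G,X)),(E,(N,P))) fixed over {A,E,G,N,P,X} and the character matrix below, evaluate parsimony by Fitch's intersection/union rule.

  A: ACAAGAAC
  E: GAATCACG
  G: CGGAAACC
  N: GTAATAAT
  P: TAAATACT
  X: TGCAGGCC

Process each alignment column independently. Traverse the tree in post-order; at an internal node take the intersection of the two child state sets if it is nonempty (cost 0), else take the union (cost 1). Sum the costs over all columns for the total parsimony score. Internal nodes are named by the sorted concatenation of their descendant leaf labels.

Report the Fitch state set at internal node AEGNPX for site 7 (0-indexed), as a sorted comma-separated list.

C,G,T

site 0, node GX: G={C} ∪ X={T} → {C,T} (+1)
site 0, node AGX: A={A} ∪ GX={C,T} → {A,C,T} (+1)
site 0, node NP: N={G} ∪ P={T} → {G,T} (+1)
site 0, node ENP: E={G} ∩ NP={G,T} → {G} (+0)
site 0, node AEGNPX: AGX={A,C,T} ∪ ENP={G} → {A,C,G,T} (+1)
site 1, node GX: G={G} ∩ X={G} → {G} (+0)
site 1, node AGX: A={C} ∪ GX={G} → {C,G} (+1)
site 1, node NP: N={T} ∪ P={A} → {A,T} (+1)
site 1, node ENP: E={A} ∩ NP={A,T} → {A} (+0)
site 1, node AEGNPX: AGX={C,G} ∪ ENP={A} → {A,C,G} (+1)
site 2, node GX: G={G} ∪ X={C} → {C,G} (+1)
site 2, node AGX: A={A} ∪ GX={C,G} → {A,C,G} (+1)
site 2, node NP: N={A} ∩ P={A} → {A} (+0)
site 2, node ENP: E={A} ∩ NP={A} → {A} (+0)
site 2, node AEGNPX: AGX={A,C,G} ∩ ENP={A} → {A} (+0)
site 3, node GX: G={A} ∩ X={A} → {A} (+0)
site 3, node AGX: A={A} ∩ GX={A} → {A} (+0)
site 3, node NP: N={A} ∩ P={A} → {A} (+0)
site 3, node ENP: E={T} ∪ NP={A} → {A,T} (+1)
site 3, node AEGNPX: AGX={A} ∩ ENP={A,T} → {A} (+0)
site 4, node GX: G={A} ∪ X={G} → {A,G} (+1)
site 4, node AGX: A={G} ∩ GX={A,G} → {G} (+0)
site 4, node NP: N={T} ∩ P={T} → {T} (+0)
site 4, node ENP: E={C} ∪ NP={T} → {C,T} (+1)
site 4, node AEGNPX: AGX={G} ∪ ENP={C,T} → {C,G,T} (+1)
site 5, node GX: G={A} ∪ X={G} → {A,G} (+1)
site 5, node AGX: A={A} ∩ GX={A,G} → {A} (+0)
site 5, node NP: N={A} ∩ P={A} → {A} (+0)
site 5, node ENP: E={A} ∩ NP={A} → {A} (+0)
site 5, node AEGNPX: AGX={A} ∩ ENP={A} → {A} (+0)
site 6, node GX: G={C} ∩ X={C} → {C} (+0)
site 6, node AGX: A={A} ∪ GX={C} → {A,C} (+1)
site 6, node NP: N={A} ∪ P={C} → {A,C} (+1)
site 6, node ENP: E={C} ∩ NP={A,C} → {C} (+0)
site 6, node AEGNPX: AGX={A,C} ∩ ENP={C} → {C} (+0)
site 7, node GX: G={C} ∩ X={C} → {C} (+0)
site 7, node AGX: A={C} ∩ GX={C} → {C} (+0)
site 7, node NP: N={T} ∩ P={T} → {T} (+0)
site 7, node ENP: E={G} ∪ NP={T} → {G,T} (+1)
site 7, node AEGNPX: AGX={C} ∪ ENP={G,T} → {C,G,T} (+1)
per-site changes: [4, 3, 2, 1, 3, 1, 2, 2]; total = 18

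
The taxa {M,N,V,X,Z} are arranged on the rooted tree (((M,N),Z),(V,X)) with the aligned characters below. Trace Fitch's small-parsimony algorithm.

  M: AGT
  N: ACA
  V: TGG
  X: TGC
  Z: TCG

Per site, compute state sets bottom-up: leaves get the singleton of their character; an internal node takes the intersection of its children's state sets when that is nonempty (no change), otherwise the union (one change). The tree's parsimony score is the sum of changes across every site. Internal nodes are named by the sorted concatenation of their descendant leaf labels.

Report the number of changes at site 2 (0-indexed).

3

MN@0: {A} ∩ {A} = {A} (intersection, +0)
MNZ@0: {A} ∪ {T} = {A,T} (union, +1)
VX@0: {T} ∩ {T} = {T} (intersection, +0)
MNVXZ@0: {A,T} ∩ {T} = {T} (intersection, +0)
MN@1: {G} ∪ {C} = {C,G} (union, +1)
MNZ@1: {C,G} ∩ {C} = {C} (intersection, +0)
VX@1: {G} ∩ {G} = {G} (intersection, +0)
MNVXZ@1: {C} ∪ {G} = {C,G} (union, +1)
MN@2: {T} ∪ {A} = {A,T} (union, +1)
MNZ@2: {A,T} ∪ {G} = {A,G,T} (union, +1)
VX@2: {G} ∪ {C} = {C,G} (union, +1)
MNVXZ@2: {A,G,T} ∩ {C,G} = {G} (intersection, +0)
per-site changes: [1, 2, 3]; total = 6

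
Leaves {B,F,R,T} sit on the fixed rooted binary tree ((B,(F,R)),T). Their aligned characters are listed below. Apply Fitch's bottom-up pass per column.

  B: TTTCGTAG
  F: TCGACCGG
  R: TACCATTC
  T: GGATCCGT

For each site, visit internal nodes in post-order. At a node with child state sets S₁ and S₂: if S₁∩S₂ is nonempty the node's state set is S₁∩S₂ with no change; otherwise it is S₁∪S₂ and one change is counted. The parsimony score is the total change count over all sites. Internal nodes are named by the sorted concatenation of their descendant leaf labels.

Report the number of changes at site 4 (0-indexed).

2

FR@0: {T} ∩ {T} = {T} (intersection, +0)
BFR@0: {T} ∩ {T} = {T} (intersection, +0)
BFRT@0: {T} ∪ {G} = {G,T} (union, +1)
FR@1: {C} ∪ {A} = {A,C} (union, +1)
BFR@1: {T} ∪ {A,C} = {A,C,T} (union, +1)
BFRT@1: {A,C,T} ∪ {G} = {A,C,G,T} (union, +1)
FR@2: {G} ∪ {C} = {C,G} (union, +1)
BFR@2: {T} ∪ {C,G} = {C,G,T} (union, +1)
BFRT@2: {C,G,T} ∪ {A} = {A,C,G,T} (union, +1)
FR@3: {A} ∪ {C} = {A,C} (union, +1)
BFR@3: {C} ∩ {A,C} = {C} (intersection, +0)
BFRT@3: {C} ∪ {T} = {C,T} (union, +1)
FR@4: {C} ∪ {A} = {A,C} (union, +1)
BFR@4: {G} ∪ {A,C} = {A,C,G} (union, +1)
BFRT@4: {A,C,G} ∩ {C} = {C} (intersection, +0)
FR@5: {C} ∪ {T} = {C,T} (union, +1)
BFR@5: {T} ∩ {C,T} = {T} (intersection, +0)
BFRT@5: {T} ∪ {C} = {C,T} (union, +1)
FR@6: {G} ∪ {T} = {G,T} (union, +1)
BFR@6: {A} ∪ {G,T} = {A,G,T} (union, +1)
BFRT@6: {A,G,T} ∩ {G} = {G} (intersection, +0)
FR@7: {G} ∪ {C} = {C,G} (union, +1)
BFR@7: {G} ∩ {C,G} = {G} (intersection, +0)
BFRT@7: {G} ∪ {T} = {G,T} (union, +1)
per-site changes: [1, 3, 3, 2, 2, 2, 2, 2]; total = 17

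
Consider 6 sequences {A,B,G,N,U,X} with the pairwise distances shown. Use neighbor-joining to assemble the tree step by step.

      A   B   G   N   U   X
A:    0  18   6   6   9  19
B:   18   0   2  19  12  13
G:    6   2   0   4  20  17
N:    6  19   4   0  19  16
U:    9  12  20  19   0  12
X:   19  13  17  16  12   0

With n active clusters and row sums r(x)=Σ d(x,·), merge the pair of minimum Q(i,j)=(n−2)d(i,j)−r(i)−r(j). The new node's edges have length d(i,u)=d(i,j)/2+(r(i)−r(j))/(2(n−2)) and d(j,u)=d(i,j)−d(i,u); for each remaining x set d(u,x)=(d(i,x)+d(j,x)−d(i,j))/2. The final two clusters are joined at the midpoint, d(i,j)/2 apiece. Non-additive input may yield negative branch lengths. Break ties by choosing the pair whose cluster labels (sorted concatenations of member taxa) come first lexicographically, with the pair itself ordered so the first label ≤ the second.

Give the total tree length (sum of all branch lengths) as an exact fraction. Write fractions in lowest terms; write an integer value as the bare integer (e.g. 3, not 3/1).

1. join B+G (d=2, Q=-105) ⇒ BG; edges |B|=23/8, |G|=-7/8
  updated: d(A,BG)=11, d(BG,N)=21/2, d(BG,U)=15, d(BG,X)=14
2. join U+X (d=12, Q=-80) ⇒ UX; edges |U|=5, |X|=7
  updated: d(A,UX)=8, d(BG,UX)=17/2, d(N,UX)=23/2
3. join A+N (d=6, Q=-41) ⇒ AN; edges |A|=9/4, |N|=15/4
  updated: d(AN,BG)=31/4, d(AN,UX)=27/4
4. join AN+BG (d=31/4, Q=-23) ⇒ ABGN; edges |AN|=3, |BG|=19/4
  updated: d(ABGN,UX)=15/4
5. join ABGN+UX (d=15/4) ⇒ ABGNUX; edges |ABGN|=15/8, |UX|=15/8
final tree: (((A:9/4,N:15/4):3,(B:23/8,G:-7/8):19/4):15/8,(U:5,X:7):15/8)
total length: 63/2

63/2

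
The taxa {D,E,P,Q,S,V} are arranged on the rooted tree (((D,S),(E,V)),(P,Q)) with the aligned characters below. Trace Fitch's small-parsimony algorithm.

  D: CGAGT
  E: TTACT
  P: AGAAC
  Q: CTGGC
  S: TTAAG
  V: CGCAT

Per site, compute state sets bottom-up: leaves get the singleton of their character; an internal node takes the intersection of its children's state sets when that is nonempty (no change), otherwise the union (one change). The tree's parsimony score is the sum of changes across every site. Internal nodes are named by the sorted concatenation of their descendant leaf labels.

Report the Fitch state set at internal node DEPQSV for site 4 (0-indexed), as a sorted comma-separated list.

C,T

DS@0: {C} ∪ {T} = {C,T} (union, +1)
EV@0: {T} ∪ {C} = {C,T} (union, +1)
DESV@0: {C,T} ∩ {C,T} = {C,T} (intersection, +0)
PQ@0: {A} ∪ {C} = {A,C} (union, +1)
DEPQSV@0: {C,T} ∩ {A,C} = {C} (intersection, +0)
DS@1: {G} ∪ {T} = {G,T} (union, +1)
EV@1: {T} ∪ {G} = {G,T} (union, +1)
DESV@1: {G,T} ∩ {G,T} = {G,T} (intersection, +0)
PQ@1: {G} ∪ {T} = {G,T} (union, +1)
DEPQSV@1: {G,T} ∩ {G,T} = {G,T} (intersection, +0)
DS@2: {A} ∩ {A} = {A} (intersection, +0)
EV@2: {A} ∪ {C} = {A,C} (union, +1)
DESV@2: {A} ∩ {A,C} = {A} (intersection, +0)
PQ@2: {A} ∪ {G} = {A,G} (union, +1)
DEPQSV@2: {A} ∩ {A,G} = {A} (intersection, +0)
DS@3: {G} ∪ {A} = {A,G} (union, +1)
EV@3: {C} ∪ {A} = {A,C} (union, +1)
DESV@3: {A,G} ∩ {A,C} = {A} (intersection, +0)
PQ@3: {A} ∪ {G} = {A,G} (union, +1)
DEPQSV@3: {A} ∩ {A,G} = {A} (intersection, +0)
DS@4: {T} ∪ {G} = {G,T} (union, +1)
EV@4: {T} ∩ {T} = {T} (intersection, +0)
DESV@4: {G,T} ∩ {T} = {T} (intersection, +0)
PQ@4: {C} ∩ {C} = {C} (intersection, +0)
DEPQSV@4: {T} ∪ {C} = {C,T} (union, +1)
per-site changes: [3, 3, 2, 3, 2]; total = 13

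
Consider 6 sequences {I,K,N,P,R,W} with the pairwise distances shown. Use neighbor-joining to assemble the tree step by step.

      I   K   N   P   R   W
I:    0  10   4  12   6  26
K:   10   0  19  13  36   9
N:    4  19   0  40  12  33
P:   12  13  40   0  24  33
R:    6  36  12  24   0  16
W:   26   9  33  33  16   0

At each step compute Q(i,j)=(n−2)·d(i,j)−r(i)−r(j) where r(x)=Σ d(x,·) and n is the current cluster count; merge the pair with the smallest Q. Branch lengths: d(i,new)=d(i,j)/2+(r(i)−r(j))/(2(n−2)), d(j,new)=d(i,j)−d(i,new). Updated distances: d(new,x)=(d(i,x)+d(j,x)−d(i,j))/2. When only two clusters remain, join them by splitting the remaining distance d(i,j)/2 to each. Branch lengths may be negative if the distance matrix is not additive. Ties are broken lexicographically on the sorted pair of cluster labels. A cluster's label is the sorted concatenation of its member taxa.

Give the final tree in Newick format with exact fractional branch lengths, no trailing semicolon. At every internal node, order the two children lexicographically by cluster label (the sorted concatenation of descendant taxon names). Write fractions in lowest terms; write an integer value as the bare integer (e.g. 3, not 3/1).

1. join K+W (d=9, Q=-168) ⇒ KW; edges |K|=3/4, |W|=33/4
  updated: d(I,KW)=27/2, d(KW,N)=43/2, d(KW,P)=37/2, d(KW,R)=43/2
2. join KW+P (d=37/2, Q=-114) ⇒ KPW; edges |KW|=6, |P|=25/2
  updated: d(I,KPW)=7/2, d(KPW,N)=43/2, d(KPW,R)=27/2
3. join I+KPW (d=7/2, Q=-45) ⇒ IKPW; edges |I|=-9/2, |KPW|=8
  updated: d(IKPW,N)=11, d(IKPW,R)=8
4. join IKPW+N (d=11, Q=-31) ⇒ IKNPW; edges |IKPW|=7/2, |N|=15/2
  updated: d(IKNPW,R)=9/2
5. join IKNPW+R (d=9/2) ⇒ IKNPRW; edges |IKNPW|=9/4, |R|=9/4
final tree: (((I:-9/2,((K:3/4,W:33/4):6,P:25/2):8):7/2,N:15/2):9/4,R:9/4)
total length: 93/2

(((I:-9/2,((K:3/4,W:33/4):6,P:25/2):8):7/2,N:15/2):9/4,R:9/4)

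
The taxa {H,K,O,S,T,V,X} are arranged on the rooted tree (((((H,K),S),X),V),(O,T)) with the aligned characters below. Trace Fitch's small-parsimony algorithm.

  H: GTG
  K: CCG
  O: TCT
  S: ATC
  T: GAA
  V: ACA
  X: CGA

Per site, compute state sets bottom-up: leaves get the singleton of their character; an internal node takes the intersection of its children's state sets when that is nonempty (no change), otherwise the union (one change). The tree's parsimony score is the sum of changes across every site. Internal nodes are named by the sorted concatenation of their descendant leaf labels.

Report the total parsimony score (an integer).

12

[col 0] HK: children H:{G}, K:{C} ∪→ {C,G}; cost 1
[col 0] HKS: children HK:{C,G}, S:{A} ∪→ {A,C,G}; cost 1
[col 0] HKSX: children HKS:{A,C,G}, X:{C} ∩→ {C}; cost 0
[col 0] HKSVX: children HKSX:{C}, V:{A} ∪→ {A,C}; cost 1
[col 0] OT: children O:{T}, T:{G} ∪→ {G,T}; cost 1
[col 0] HKOSTVX: children HKSVX:{A,C}, OT:{G,T} ∪→ {A,C,G,T}; cost 1
[col 1] HK: children H:{T}, K:{C} ∪→ {C,T}; cost 1
[col 1] HKS: children HK:{C,T}, S:{T} ∩→ {T}; cost 0
[col 1] HKSX: children HKS:{T}, X:{G} ∪→ {G,T}; cost 1
[col 1] HKSVX: children HKSX:{G,T}, V:{C} ∪→ {C,G,T}; cost 1
[col 1] OT: children O:{C}, T:{A} ∪→ {A,C}; cost 1
[col 1] HKOSTVX: children HKSVX:{C,G,T}, OT:{A,C} ∩→ {C}; cost 0
[col 2] HK: children H:{G}, K:{G} ∩→ {G}; cost 0
[col 2] HKS: children HK:{G}, S:{C} ∪→ {C,G}; cost 1
[col 2] HKSX: children HKS:{C,G}, X:{A} ∪→ {A,C,G}; cost 1
[col 2] HKSVX: children HKSX:{A,C,G}, V:{A} ∩→ {A}; cost 0
[col 2] OT: children O:{T}, T:{A} ∪→ {A,T}; cost 1
[col 2] HKOSTVX: children HKSVX:{A}, OT:{A,T} ∩→ {A}; cost 0
per-site changes: [5, 4, 3]; total = 12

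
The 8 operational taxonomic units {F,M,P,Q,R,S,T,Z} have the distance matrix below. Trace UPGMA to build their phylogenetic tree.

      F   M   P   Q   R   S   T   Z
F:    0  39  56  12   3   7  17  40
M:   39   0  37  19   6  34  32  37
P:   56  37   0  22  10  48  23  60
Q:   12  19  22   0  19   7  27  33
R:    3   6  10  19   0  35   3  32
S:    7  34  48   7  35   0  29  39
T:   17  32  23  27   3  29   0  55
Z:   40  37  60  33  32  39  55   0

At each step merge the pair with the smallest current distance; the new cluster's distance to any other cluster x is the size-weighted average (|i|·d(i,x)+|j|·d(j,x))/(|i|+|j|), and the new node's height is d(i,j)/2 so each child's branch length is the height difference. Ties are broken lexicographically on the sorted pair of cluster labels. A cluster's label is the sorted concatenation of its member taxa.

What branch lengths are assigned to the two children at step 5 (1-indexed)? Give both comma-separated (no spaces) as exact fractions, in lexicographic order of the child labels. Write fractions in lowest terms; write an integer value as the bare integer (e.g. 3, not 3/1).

9/4,13

1. join F+R (d=3) ⇒ FR; edges |F|=3/2, |R|=3/2
  updated: d(FR,M)=45/2, d(FR,P)=33, d(FR,Q)=31/2, d(FR,S)=21, d(FR,T)=10, d(FR,Z)=36
2. join Q+S (d=7) ⇒ QS; edges |Q|=7/2, |S|=7/2
  updated: d(FR,QS)=73/4, d(M,QS)=53/2, d(P,QS)=35, d(QS,T)=28, d(QS,Z)=36
3. join FR+T (d=10) ⇒ FRT; edges |FR|=7/2, |T|=5
  updated: d(FRT,M)=77/3, d(FRT,P)=89/3, d(FRT,QS)=43/2, d(FRT,Z)=127/3
4. join FRT+QS (d=43/2) ⇒ FQRST; edges |FRT|=23/4, |QS|=29/4
  updated: d(FQRST,M)=26, d(FQRST,P)=159/5, d(FQRST,Z)=199/5
5. join FQRST+M (d=26) ⇒ FMQRST; edges |FQRST|=9/4, |M|=13
  updated: d(FMQRST,P)=98/3, d(FMQRST,Z)=118/3
6. join FMQRST+P (d=98/3) ⇒ FMPQRST; edges |FMQRST|=10/3, |P|=49/3
  updated: d(FMPQRST,Z)=296/7
7. join FMPQRST+Z (d=296/7) ⇒ FMPQRSTZ; edges |FMPQRST|=101/21, |Z|=148/7
final tree: ((((((F:3/2,R:3/2):7/2,T:5):23/4,(Q:7/2,S:7/2):29/4):9/4,M:13):10/3,P:49/3):101/21,Z:148/7)
total length: 7759/84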